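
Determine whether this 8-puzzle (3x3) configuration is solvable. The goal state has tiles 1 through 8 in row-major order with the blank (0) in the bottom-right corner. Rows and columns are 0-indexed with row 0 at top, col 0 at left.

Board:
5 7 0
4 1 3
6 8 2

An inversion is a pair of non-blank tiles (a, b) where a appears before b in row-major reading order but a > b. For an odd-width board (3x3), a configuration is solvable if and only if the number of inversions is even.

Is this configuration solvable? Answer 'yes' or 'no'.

Inversions (pairs i<j in row-major order where tile[i] > tile[j] > 0): 15
15 is odd, so the puzzle is not solvable.

Answer: no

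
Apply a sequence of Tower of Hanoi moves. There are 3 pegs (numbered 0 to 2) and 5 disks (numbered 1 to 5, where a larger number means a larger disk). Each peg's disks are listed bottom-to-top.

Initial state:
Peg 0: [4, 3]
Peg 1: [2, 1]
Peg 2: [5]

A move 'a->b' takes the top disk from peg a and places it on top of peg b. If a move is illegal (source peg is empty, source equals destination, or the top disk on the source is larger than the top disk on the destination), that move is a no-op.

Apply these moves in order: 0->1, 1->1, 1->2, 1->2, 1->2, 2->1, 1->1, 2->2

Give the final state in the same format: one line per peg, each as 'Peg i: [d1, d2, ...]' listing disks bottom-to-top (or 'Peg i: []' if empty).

After move 1 (0->1):
Peg 0: [4, 3]
Peg 1: [2, 1]
Peg 2: [5]

After move 2 (1->1):
Peg 0: [4, 3]
Peg 1: [2, 1]
Peg 2: [5]

After move 3 (1->2):
Peg 0: [4, 3]
Peg 1: [2]
Peg 2: [5, 1]

After move 4 (1->2):
Peg 0: [4, 3]
Peg 1: [2]
Peg 2: [5, 1]

After move 5 (1->2):
Peg 0: [4, 3]
Peg 1: [2]
Peg 2: [5, 1]

After move 6 (2->1):
Peg 0: [4, 3]
Peg 1: [2, 1]
Peg 2: [5]

After move 7 (1->1):
Peg 0: [4, 3]
Peg 1: [2, 1]
Peg 2: [5]

After move 8 (2->2):
Peg 0: [4, 3]
Peg 1: [2, 1]
Peg 2: [5]

Answer: Peg 0: [4, 3]
Peg 1: [2, 1]
Peg 2: [5]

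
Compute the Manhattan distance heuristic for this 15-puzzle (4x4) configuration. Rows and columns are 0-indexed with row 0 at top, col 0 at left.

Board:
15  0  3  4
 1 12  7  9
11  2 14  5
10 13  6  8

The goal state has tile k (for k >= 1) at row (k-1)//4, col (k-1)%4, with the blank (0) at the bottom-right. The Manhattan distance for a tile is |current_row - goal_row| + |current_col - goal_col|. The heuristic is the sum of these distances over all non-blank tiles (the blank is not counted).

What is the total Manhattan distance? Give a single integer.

Answer: 31

Derivation:
Tile 15: at (0,0), goal (3,2), distance |0-3|+|0-2| = 5
Tile 3: at (0,2), goal (0,2), distance |0-0|+|2-2| = 0
Tile 4: at (0,3), goal (0,3), distance |0-0|+|3-3| = 0
Tile 1: at (1,0), goal (0,0), distance |1-0|+|0-0| = 1
Tile 12: at (1,1), goal (2,3), distance |1-2|+|1-3| = 3
Tile 7: at (1,2), goal (1,2), distance |1-1|+|2-2| = 0
Tile 9: at (1,3), goal (2,0), distance |1-2|+|3-0| = 4
Tile 11: at (2,0), goal (2,2), distance |2-2|+|0-2| = 2
Tile 2: at (2,1), goal (0,1), distance |2-0|+|1-1| = 2
Tile 14: at (2,2), goal (3,1), distance |2-3|+|2-1| = 2
Tile 5: at (2,3), goal (1,0), distance |2-1|+|3-0| = 4
Tile 10: at (3,0), goal (2,1), distance |3-2|+|0-1| = 2
Tile 13: at (3,1), goal (3,0), distance |3-3|+|1-0| = 1
Tile 6: at (3,2), goal (1,1), distance |3-1|+|2-1| = 3
Tile 8: at (3,3), goal (1,3), distance |3-1|+|3-3| = 2
Sum: 5 + 0 + 0 + 1 + 3 + 0 + 4 + 2 + 2 + 2 + 4 + 2 + 1 + 3 + 2 = 31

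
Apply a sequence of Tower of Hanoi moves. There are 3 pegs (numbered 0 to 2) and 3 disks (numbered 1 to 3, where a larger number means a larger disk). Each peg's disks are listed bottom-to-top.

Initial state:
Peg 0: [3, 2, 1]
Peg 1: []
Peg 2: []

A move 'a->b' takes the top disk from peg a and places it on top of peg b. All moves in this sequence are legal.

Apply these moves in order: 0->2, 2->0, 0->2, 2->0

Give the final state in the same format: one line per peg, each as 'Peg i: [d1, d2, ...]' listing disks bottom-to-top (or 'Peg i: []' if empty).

After move 1 (0->2):
Peg 0: [3, 2]
Peg 1: []
Peg 2: [1]

After move 2 (2->0):
Peg 0: [3, 2, 1]
Peg 1: []
Peg 2: []

After move 3 (0->2):
Peg 0: [3, 2]
Peg 1: []
Peg 2: [1]

After move 4 (2->0):
Peg 0: [3, 2, 1]
Peg 1: []
Peg 2: []

Answer: Peg 0: [3, 2, 1]
Peg 1: []
Peg 2: []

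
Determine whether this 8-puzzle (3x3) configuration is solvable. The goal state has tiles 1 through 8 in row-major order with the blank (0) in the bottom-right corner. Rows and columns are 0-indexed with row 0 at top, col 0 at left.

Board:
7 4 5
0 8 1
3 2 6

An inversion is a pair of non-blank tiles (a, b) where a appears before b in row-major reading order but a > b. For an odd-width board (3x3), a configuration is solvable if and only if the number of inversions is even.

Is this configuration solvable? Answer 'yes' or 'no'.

Answer: no

Derivation:
Inversions (pairs i<j in row-major order where tile[i] > tile[j] > 0): 17
17 is odd, so the puzzle is not solvable.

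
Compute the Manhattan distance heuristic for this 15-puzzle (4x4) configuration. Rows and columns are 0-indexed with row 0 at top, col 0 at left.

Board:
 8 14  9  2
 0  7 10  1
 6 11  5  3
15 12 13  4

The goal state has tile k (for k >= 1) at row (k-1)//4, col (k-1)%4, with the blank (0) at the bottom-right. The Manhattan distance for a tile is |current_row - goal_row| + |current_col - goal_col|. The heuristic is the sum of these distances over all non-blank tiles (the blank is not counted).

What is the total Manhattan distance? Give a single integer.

Answer: 39

Derivation:
Tile 8: (0,0)->(1,3) = 4
Tile 14: (0,1)->(3,1) = 3
Tile 9: (0,2)->(2,0) = 4
Tile 2: (0,3)->(0,1) = 2
Tile 7: (1,1)->(1,2) = 1
Tile 10: (1,2)->(2,1) = 2
Tile 1: (1,3)->(0,0) = 4
Tile 6: (2,0)->(1,1) = 2
Tile 11: (2,1)->(2,2) = 1
Tile 5: (2,2)->(1,0) = 3
Tile 3: (2,3)->(0,2) = 3
Tile 15: (3,0)->(3,2) = 2
Tile 12: (3,1)->(2,3) = 3
Tile 13: (3,2)->(3,0) = 2
Tile 4: (3,3)->(0,3) = 3
Sum: 4 + 3 + 4 + 2 + 1 + 2 + 4 + 2 + 1 + 3 + 3 + 2 + 3 + 2 + 3 = 39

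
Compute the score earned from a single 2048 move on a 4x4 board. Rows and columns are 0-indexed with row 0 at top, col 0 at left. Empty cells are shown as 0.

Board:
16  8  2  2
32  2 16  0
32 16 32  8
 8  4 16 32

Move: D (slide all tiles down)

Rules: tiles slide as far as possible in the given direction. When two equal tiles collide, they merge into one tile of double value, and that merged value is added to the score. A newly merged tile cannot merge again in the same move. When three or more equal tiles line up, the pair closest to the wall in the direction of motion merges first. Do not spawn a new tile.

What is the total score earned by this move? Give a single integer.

Slide down:
col 0: [16, 32, 32, 8] -> [0, 16, 64, 8]  score +64 (running 64)
col 1: [8, 2, 16, 4] -> [8, 2, 16, 4]  score +0 (running 64)
col 2: [2, 16, 32, 16] -> [2, 16, 32, 16]  score +0 (running 64)
col 3: [2, 0, 8, 32] -> [0, 2, 8, 32]  score +0 (running 64)
Board after move:
 0  8  2  0
16  2 16  2
64 16 32  8
 8  4 16 32

Answer: 64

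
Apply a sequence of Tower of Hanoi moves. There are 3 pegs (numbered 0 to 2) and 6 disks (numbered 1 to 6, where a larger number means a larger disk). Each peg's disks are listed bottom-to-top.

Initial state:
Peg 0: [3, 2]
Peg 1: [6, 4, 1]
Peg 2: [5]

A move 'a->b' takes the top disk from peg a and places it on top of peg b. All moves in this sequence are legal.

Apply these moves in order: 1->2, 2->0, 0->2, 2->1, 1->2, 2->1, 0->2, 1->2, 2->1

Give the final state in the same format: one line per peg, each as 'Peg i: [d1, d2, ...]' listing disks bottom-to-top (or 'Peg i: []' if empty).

After move 1 (1->2):
Peg 0: [3, 2]
Peg 1: [6, 4]
Peg 2: [5, 1]

After move 2 (2->0):
Peg 0: [3, 2, 1]
Peg 1: [6, 4]
Peg 2: [5]

After move 3 (0->2):
Peg 0: [3, 2]
Peg 1: [6, 4]
Peg 2: [5, 1]

After move 4 (2->1):
Peg 0: [3, 2]
Peg 1: [6, 4, 1]
Peg 2: [5]

After move 5 (1->2):
Peg 0: [3, 2]
Peg 1: [6, 4]
Peg 2: [5, 1]

After move 6 (2->1):
Peg 0: [3, 2]
Peg 1: [6, 4, 1]
Peg 2: [5]

After move 7 (0->2):
Peg 0: [3]
Peg 1: [6, 4, 1]
Peg 2: [5, 2]

After move 8 (1->2):
Peg 0: [3]
Peg 1: [6, 4]
Peg 2: [5, 2, 1]

After move 9 (2->1):
Peg 0: [3]
Peg 1: [6, 4, 1]
Peg 2: [5, 2]

Answer: Peg 0: [3]
Peg 1: [6, 4, 1]
Peg 2: [5, 2]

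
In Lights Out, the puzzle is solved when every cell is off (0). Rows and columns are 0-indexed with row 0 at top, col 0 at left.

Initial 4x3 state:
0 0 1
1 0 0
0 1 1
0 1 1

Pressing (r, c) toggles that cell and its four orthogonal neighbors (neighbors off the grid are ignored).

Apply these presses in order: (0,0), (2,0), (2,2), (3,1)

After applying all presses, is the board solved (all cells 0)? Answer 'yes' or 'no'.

After press 1 at (0,0):
1 1 1
0 0 0
0 1 1
0 1 1

After press 2 at (2,0):
1 1 1
1 0 0
1 0 1
1 1 1

After press 3 at (2,2):
1 1 1
1 0 1
1 1 0
1 1 0

After press 4 at (3,1):
1 1 1
1 0 1
1 0 0
0 0 1

Lights still on: 7

Answer: no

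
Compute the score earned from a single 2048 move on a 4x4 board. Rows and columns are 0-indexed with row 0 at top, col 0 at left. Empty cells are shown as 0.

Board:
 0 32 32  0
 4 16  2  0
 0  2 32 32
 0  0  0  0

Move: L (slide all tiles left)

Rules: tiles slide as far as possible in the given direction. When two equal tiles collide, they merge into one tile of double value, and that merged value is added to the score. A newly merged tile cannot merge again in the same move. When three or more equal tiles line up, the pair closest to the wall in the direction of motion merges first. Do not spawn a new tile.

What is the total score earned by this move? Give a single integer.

Answer: 128

Derivation:
Slide left:
row 0: [0, 32, 32, 0] -> [64, 0, 0, 0]  score +64 (running 64)
row 1: [4, 16, 2, 0] -> [4, 16, 2, 0]  score +0 (running 64)
row 2: [0, 2, 32, 32] -> [2, 64, 0, 0]  score +64 (running 128)
row 3: [0, 0, 0, 0] -> [0, 0, 0, 0]  score +0 (running 128)
Board after move:
64  0  0  0
 4 16  2  0
 2 64  0  0
 0  0  0  0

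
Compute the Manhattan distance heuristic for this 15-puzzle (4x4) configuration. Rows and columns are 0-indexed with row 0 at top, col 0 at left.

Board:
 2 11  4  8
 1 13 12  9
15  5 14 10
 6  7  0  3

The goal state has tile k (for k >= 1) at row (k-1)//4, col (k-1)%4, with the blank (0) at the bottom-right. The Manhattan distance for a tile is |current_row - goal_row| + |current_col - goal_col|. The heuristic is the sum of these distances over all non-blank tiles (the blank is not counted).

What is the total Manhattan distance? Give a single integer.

Answer: 35

Derivation:
Tile 2: at (0,0), goal (0,1), distance |0-0|+|0-1| = 1
Tile 11: at (0,1), goal (2,2), distance |0-2|+|1-2| = 3
Tile 4: at (0,2), goal (0,3), distance |0-0|+|2-3| = 1
Tile 8: at (0,3), goal (1,3), distance |0-1|+|3-3| = 1
Tile 1: at (1,0), goal (0,0), distance |1-0|+|0-0| = 1
Tile 13: at (1,1), goal (3,0), distance |1-3|+|1-0| = 3
Tile 12: at (1,2), goal (2,3), distance |1-2|+|2-3| = 2
Tile 9: at (1,3), goal (2,0), distance |1-2|+|3-0| = 4
Tile 15: at (2,0), goal (3,2), distance |2-3|+|0-2| = 3
Tile 5: at (2,1), goal (1,0), distance |2-1|+|1-0| = 2
Tile 14: at (2,2), goal (3,1), distance |2-3|+|2-1| = 2
Tile 10: at (2,3), goal (2,1), distance |2-2|+|3-1| = 2
Tile 6: at (3,0), goal (1,1), distance |3-1|+|0-1| = 3
Tile 7: at (3,1), goal (1,2), distance |3-1|+|1-2| = 3
Tile 3: at (3,3), goal (0,2), distance |3-0|+|3-2| = 4
Sum: 1 + 3 + 1 + 1 + 1 + 3 + 2 + 4 + 3 + 2 + 2 + 2 + 3 + 3 + 4 = 35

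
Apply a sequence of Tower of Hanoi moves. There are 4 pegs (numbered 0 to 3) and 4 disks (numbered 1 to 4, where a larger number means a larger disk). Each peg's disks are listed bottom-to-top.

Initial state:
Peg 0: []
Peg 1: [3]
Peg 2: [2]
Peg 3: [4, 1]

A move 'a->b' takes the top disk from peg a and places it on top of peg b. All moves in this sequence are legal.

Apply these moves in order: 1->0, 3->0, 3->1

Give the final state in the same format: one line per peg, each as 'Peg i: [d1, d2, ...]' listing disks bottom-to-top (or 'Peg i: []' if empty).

After move 1 (1->0):
Peg 0: [3]
Peg 1: []
Peg 2: [2]
Peg 3: [4, 1]

After move 2 (3->0):
Peg 0: [3, 1]
Peg 1: []
Peg 2: [2]
Peg 3: [4]

After move 3 (3->1):
Peg 0: [3, 1]
Peg 1: [4]
Peg 2: [2]
Peg 3: []

Answer: Peg 0: [3, 1]
Peg 1: [4]
Peg 2: [2]
Peg 3: []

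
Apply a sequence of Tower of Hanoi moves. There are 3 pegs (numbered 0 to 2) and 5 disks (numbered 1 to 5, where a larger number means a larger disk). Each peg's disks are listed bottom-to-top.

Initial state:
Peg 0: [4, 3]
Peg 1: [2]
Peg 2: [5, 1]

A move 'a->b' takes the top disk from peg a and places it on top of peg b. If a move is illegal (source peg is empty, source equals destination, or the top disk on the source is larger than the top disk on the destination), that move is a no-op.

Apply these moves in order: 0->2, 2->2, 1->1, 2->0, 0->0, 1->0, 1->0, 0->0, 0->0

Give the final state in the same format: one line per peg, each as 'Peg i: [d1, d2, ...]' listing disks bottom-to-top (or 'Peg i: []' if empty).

Answer: Peg 0: [4, 3, 1]
Peg 1: [2]
Peg 2: [5]

Derivation:
After move 1 (0->2):
Peg 0: [4, 3]
Peg 1: [2]
Peg 2: [5, 1]

After move 2 (2->2):
Peg 0: [4, 3]
Peg 1: [2]
Peg 2: [5, 1]

After move 3 (1->1):
Peg 0: [4, 3]
Peg 1: [2]
Peg 2: [5, 1]

After move 4 (2->0):
Peg 0: [4, 3, 1]
Peg 1: [2]
Peg 2: [5]

After move 5 (0->0):
Peg 0: [4, 3, 1]
Peg 1: [2]
Peg 2: [5]

After move 6 (1->0):
Peg 0: [4, 3, 1]
Peg 1: [2]
Peg 2: [5]

After move 7 (1->0):
Peg 0: [4, 3, 1]
Peg 1: [2]
Peg 2: [5]

After move 8 (0->0):
Peg 0: [4, 3, 1]
Peg 1: [2]
Peg 2: [5]

After move 9 (0->0):
Peg 0: [4, 3, 1]
Peg 1: [2]
Peg 2: [5]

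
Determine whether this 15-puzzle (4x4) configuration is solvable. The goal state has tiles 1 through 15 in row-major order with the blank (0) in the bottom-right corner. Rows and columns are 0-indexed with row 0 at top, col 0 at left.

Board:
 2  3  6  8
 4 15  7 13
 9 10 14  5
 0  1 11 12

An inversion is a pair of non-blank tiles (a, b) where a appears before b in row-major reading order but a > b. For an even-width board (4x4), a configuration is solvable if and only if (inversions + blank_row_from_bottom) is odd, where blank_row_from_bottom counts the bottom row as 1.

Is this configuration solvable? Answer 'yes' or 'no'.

Answer: yes

Derivation:
Inversions: 36
Blank is in row 3 (0-indexed from top), which is row 1 counting from the bottom (bottom = 1).
36 + 1 = 37, which is odd, so the puzzle is solvable.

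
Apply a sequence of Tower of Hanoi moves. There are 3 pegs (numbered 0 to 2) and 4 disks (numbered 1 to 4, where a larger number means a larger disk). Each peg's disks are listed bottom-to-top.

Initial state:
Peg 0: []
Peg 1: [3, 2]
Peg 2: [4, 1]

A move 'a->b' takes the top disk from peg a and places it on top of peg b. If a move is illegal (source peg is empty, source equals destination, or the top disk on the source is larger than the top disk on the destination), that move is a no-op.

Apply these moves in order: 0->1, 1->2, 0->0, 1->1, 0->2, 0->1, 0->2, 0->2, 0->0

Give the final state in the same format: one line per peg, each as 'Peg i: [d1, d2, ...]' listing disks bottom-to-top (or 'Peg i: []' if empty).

Answer: Peg 0: []
Peg 1: [3, 2]
Peg 2: [4, 1]

Derivation:
After move 1 (0->1):
Peg 0: []
Peg 1: [3, 2]
Peg 2: [4, 1]

After move 2 (1->2):
Peg 0: []
Peg 1: [3, 2]
Peg 2: [4, 1]

After move 3 (0->0):
Peg 0: []
Peg 1: [3, 2]
Peg 2: [4, 1]

After move 4 (1->1):
Peg 0: []
Peg 1: [3, 2]
Peg 2: [4, 1]

After move 5 (0->2):
Peg 0: []
Peg 1: [3, 2]
Peg 2: [4, 1]

After move 6 (0->1):
Peg 0: []
Peg 1: [3, 2]
Peg 2: [4, 1]

After move 7 (0->2):
Peg 0: []
Peg 1: [3, 2]
Peg 2: [4, 1]

After move 8 (0->2):
Peg 0: []
Peg 1: [3, 2]
Peg 2: [4, 1]

After move 9 (0->0):
Peg 0: []
Peg 1: [3, 2]
Peg 2: [4, 1]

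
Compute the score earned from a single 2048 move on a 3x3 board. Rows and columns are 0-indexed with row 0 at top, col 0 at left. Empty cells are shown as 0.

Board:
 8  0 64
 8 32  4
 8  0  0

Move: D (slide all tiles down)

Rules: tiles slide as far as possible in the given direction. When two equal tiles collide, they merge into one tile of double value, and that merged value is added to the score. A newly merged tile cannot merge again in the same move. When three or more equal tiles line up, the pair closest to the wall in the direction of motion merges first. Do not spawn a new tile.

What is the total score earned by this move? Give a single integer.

Answer: 16

Derivation:
Slide down:
col 0: [8, 8, 8] -> [0, 8, 16]  score +16 (running 16)
col 1: [0, 32, 0] -> [0, 0, 32]  score +0 (running 16)
col 2: [64, 4, 0] -> [0, 64, 4]  score +0 (running 16)
Board after move:
 0  0  0
 8  0 64
16 32  4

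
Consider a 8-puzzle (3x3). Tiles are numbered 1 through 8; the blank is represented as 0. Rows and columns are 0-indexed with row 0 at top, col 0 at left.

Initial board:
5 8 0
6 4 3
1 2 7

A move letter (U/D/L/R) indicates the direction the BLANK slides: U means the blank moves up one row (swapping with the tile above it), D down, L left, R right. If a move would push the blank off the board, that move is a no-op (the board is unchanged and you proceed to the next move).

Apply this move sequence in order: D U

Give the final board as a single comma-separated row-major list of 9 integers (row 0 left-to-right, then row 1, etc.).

After move 1 (D):
5 8 3
6 4 0
1 2 7

After move 2 (U):
5 8 0
6 4 3
1 2 7

Answer: 5, 8, 0, 6, 4, 3, 1, 2, 7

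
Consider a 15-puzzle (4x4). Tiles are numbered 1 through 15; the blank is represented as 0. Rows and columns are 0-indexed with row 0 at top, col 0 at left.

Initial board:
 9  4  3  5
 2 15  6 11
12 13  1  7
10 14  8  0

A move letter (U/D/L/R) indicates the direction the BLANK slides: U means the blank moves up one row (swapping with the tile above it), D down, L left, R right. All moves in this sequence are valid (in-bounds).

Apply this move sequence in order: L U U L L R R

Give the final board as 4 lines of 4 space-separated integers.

Answer:  9  4  3  5
 2 15  0 11
12 13  6  7
10 14  1  8

Derivation:
After move 1 (L):
 9  4  3  5
 2 15  6 11
12 13  1  7
10 14  0  8

After move 2 (U):
 9  4  3  5
 2 15  6 11
12 13  0  7
10 14  1  8

After move 3 (U):
 9  4  3  5
 2 15  0 11
12 13  6  7
10 14  1  8

After move 4 (L):
 9  4  3  5
 2  0 15 11
12 13  6  7
10 14  1  8

After move 5 (L):
 9  4  3  5
 0  2 15 11
12 13  6  7
10 14  1  8

After move 6 (R):
 9  4  3  5
 2  0 15 11
12 13  6  7
10 14  1  8

After move 7 (R):
 9  4  3  5
 2 15  0 11
12 13  6  7
10 14  1  8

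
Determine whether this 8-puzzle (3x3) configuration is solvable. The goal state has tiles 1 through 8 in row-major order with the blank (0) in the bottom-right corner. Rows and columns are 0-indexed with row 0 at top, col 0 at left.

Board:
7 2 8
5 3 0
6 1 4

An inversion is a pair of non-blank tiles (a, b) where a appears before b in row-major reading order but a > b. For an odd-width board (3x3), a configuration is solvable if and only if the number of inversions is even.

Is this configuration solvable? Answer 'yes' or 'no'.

Answer: yes

Derivation:
Inversions (pairs i<j in row-major order where tile[i] > tile[j] > 0): 18
18 is even, so the puzzle is solvable.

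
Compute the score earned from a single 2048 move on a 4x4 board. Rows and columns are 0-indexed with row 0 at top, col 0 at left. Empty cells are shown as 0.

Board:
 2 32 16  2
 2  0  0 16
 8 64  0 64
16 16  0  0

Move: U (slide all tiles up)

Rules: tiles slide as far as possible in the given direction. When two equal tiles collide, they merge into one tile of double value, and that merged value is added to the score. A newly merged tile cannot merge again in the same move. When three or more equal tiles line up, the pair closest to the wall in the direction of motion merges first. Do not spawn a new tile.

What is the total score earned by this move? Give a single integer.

Answer: 4

Derivation:
Slide up:
col 0: [2, 2, 8, 16] -> [4, 8, 16, 0]  score +4 (running 4)
col 1: [32, 0, 64, 16] -> [32, 64, 16, 0]  score +0 (running 4)
col 2: [16, 0, 0, 0] -> [16, 0, 0, 0]  score +0 (running 4)
col 3: [2, 16, 64, 0] -> [2, 16, 64, 0]  score +0 (running 4)
Board after move:
 4 32 16  2
 8 64  0 16
16 16  0 64
 0  0  0  0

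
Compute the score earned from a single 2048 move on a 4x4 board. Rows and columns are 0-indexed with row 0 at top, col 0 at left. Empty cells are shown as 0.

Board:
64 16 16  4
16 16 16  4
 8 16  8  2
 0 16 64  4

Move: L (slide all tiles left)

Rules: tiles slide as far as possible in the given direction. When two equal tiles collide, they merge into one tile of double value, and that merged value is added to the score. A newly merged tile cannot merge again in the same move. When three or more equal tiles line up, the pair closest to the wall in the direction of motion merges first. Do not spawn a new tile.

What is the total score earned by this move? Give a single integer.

Answer: 64

Derivation:
Slide left:
row 0: [64, 16, 16, 4] -> [64, 32, 4, 0]  score +32 (running 32)
row 1: [16, 16, 16, 4] -> [32, 16, 4, 0]  score +32 (running 64)
row 2: [8, 16, 8, 2] -> [8, 16, 8, 2]  score +0 (running 64)
row 3: [0, 16, 64, 4] -> [16, 64, 4, 0]  score +0 (running 64)
Board after move:
64 32  4  0
32 16  4  0
 8 16  8  2
16 64  4  0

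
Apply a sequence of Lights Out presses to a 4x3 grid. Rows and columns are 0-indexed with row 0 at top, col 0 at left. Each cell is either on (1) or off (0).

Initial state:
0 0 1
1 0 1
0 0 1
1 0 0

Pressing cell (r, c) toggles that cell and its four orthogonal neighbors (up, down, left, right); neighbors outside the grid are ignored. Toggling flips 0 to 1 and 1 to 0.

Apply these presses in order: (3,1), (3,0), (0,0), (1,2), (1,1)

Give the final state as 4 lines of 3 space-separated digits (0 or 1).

After press 1 at (3,1):
0 0 1
1 0 1
0 1 1
0 1 1

After press 2 at (3,0):
0 0 1
1 0 1
1 1 1
1 0 1

After press 3 at (0,0):
1 1 1
0 0 1
1 1 1
1 0 1

After press 4 at (1,2):
1 1 0
0 1 0
1 1 0
1 0 1

After press 5 at (1,1):
1 0 0
1 0 1
1 0 0
1 0 1

Answer: 1 0 0
1 0 1
1 0 0
1 0 1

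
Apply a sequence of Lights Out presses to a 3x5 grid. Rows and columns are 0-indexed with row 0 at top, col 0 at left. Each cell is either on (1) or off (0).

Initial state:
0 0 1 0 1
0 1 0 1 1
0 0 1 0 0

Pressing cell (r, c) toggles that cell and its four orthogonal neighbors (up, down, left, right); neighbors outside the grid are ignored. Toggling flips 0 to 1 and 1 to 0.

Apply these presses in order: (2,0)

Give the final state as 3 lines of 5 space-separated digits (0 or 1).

Answer: 0 0 1 0 1
1 1 0 1 1
1 1 1 0 0

Derivation:
After press 1 at (2,0):
0 0 1 0 1
1 1 0 1 1
1 1 1 0 0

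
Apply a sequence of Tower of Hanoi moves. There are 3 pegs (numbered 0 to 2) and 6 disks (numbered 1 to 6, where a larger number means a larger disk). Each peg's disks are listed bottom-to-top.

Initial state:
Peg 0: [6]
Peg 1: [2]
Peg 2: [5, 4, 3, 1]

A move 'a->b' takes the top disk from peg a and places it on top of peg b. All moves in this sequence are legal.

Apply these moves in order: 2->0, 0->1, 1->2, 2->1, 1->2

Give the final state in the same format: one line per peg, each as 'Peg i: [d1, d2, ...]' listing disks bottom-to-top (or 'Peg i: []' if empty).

After move 1 (2->0):
Peg 0: [6, 1]
Peg 1: [2]
Peg 2: [5, 4, 3]

After move 2 (0->1):
Peg 0: [6]
Peg 1: [2, 1]
Peg 2: [5, 4, 3]

After move 3 (1->2):
Peg 0: [6]
Peg 1: [2]
Peg 2: [5, 4, 3, 1]

After move 4 (2->1):
Peg 0: [6]
Peg 1: [2, 1]
Peg 2: [5, 4, 3]

After move 5 (1->2):
Peg 0: [6]
Peg 1: [2]
Peg 2: [5, 4, 3, 1]

Answer: Peg 0: [6]
Peg 1: [2]
Peg 2: [5, 4, 3, 1]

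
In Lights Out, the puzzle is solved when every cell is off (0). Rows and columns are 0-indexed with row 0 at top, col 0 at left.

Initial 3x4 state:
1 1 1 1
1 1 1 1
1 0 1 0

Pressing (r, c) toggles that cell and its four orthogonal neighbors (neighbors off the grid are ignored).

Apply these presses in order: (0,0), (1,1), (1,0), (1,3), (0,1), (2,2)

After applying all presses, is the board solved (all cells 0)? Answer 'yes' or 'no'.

Answer: yes

Derivation:
After press 1 at (0,0):
0 0 1 1
0 1 1 1
1 0 1 0

After press 2 at (1,1):
0 1 1 1
1 0 0 1
1 1 1 0

After press 3 at (1,0):
1 1 1 1
0 1 0 1
0 1 1 0

After press 4 at (1,3):
1 1 1 0
0 1 1 0
0 1 1 1

After press 5 at (0,1):
0 0 0 0
0 0 1 0
0 1 1 1

After press 6 at (2,2):
0 0 0 0
0 0 0 0
0 0 0 0

Lights still on: 0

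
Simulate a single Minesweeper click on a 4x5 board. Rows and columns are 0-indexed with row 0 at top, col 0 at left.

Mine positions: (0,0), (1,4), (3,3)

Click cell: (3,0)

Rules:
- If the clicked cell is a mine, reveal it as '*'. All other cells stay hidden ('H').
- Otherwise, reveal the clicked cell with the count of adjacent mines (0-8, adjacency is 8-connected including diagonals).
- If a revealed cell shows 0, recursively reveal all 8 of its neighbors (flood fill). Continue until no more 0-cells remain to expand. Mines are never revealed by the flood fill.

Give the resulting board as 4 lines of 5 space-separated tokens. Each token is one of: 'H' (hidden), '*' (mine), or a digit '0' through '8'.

H 1 0 1 H
1 1 0 1 H
0 0 1 2 H
0 0 1 H H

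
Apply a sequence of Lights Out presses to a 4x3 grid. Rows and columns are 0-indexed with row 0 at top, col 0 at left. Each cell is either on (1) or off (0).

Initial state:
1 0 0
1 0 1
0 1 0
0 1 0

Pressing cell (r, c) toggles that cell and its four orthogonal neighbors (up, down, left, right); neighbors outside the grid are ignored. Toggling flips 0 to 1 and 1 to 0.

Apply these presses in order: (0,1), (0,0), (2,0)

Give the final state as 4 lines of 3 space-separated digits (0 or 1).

After press 1 at (0,1):
0 1 1
1 1 1
0 1 0
0 1 0

After press 2 at (0,0):
1 0 1
0 1 1
0 1 0
0 1 0

After press 3 at (2,0):
1 0 1
1 1 1
1 0 0
1 1 0

Answer: 1 0 1
1 1 1
1 0 0
1 1 0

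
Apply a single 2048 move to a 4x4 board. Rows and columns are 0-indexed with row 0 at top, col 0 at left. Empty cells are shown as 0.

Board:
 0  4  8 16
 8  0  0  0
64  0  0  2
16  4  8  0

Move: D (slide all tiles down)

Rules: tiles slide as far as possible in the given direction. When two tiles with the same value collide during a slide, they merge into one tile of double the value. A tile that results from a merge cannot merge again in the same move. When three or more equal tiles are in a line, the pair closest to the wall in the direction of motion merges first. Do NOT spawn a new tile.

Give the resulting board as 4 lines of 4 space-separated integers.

Slide down:
col 0: [0, 8, 64, 16] -> [0, 8, 64, 16]
col 1: [4, 0, 0, 4] -> [0, 0, 0, 8]
col 2: [8, 0, 0, 8] -> [0, 0, 0, 16]
col 3: [16, 0, 2, 0] -> [0, 0, 16, 2]

Answer:  0  0  0  0
 8  0  0  0
64  0  0 16
16  8 16  2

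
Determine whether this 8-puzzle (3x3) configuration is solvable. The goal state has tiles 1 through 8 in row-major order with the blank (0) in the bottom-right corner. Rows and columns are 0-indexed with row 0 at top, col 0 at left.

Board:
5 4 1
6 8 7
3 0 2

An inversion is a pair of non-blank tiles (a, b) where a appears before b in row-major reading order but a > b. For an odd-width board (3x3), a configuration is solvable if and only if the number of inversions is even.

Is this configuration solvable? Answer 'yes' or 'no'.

Inversions (pairs i<j in row-major order where tile[i] > tile[j] > 0): 15
15 is odd, so the puzzle is not solvable.

Answer: no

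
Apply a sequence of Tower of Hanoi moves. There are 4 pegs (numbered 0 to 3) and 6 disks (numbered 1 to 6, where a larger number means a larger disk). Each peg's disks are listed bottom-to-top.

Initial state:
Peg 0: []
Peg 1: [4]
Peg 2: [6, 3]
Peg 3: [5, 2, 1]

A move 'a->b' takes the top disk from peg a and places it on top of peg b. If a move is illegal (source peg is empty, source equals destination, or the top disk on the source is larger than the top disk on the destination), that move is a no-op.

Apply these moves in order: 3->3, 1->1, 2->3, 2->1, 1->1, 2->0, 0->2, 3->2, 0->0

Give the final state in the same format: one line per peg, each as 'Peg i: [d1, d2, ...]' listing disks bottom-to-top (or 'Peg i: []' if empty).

After move 1 (3->3):
Peg 0: []
Peg 1: [4]
Peg 2: [6, 3]
Peg 3: [5, 2, 1]

After move 2 (1->1):
Peg 0: []
Peg 1: [4]
Peg 2: [6, 3]
Peg 3: [5, 2, 1]

After move 3 (2->3):
Peg 0: []
Peg 1: [4]
Peg 2: [6, 3]
Peg 3: [5, 2, 1]

After move 4 (2->1):
Peg 0: []
Peg 1: [4, 3]
Peg 2: [6]
Peg 3: [5, 2, 1]

After move 5 (1->1):
Peg 0: []
Peg 1: [4, 3]
Peg 2: [6]
Peg 3: [5, 2, 1]

After move 6 (2->0):
Peg 0: [6]
Peg 1: [4, 3]
Peg 2: []
Peg 3: [5, 2, 1]

After move 7 (0->2):
Peg 0: []
Peg 1: [4, 3]
Peg 2: [6]
Peg 3: [5, 2, 1]

After move 8 (3->2):
Peg 0: []
Peg 1: [4, 3]
Peg 2: [6, 1]
Peg 3: [5, 2]

After move 9 (0->0):
Peg 0: []
Peg 1: [4, 3]
Peg 2: [6, 1]
Peg 3: [5, 2]

Answer: Peg 0: []
Peg 1: [4, 3]
Peg 2: [6, 1]
Peg 3: [5, 2]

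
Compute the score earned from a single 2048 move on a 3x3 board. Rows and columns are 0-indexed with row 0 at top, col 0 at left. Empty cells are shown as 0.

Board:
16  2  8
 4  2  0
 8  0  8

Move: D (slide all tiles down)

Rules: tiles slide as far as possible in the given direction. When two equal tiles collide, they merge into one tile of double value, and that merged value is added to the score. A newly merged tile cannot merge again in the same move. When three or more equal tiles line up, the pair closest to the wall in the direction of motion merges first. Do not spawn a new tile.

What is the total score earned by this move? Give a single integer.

Slide down:
col 0: [16, 4, 8] -> [16, 4, 8]  score +0 (running 0)
col 1: [2, 2, 0] -> [0, 0, 4]  score +4 (running 4)
col 2: [8, 0, 8] -> [0, 0, 16]  score +16 (running 20)
Board after move:
16  0  0
 4  0  0
 8  4 16

Answer: 20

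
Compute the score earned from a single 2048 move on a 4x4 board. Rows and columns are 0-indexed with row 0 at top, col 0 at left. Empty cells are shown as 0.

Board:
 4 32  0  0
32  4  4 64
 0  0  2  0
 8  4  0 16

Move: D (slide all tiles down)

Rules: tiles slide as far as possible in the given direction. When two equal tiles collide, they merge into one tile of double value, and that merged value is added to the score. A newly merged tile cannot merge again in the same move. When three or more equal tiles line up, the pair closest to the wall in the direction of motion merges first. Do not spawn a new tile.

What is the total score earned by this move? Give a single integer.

Slide down:
col 0: [4, 32, 0, 8] -> [0, 4, 32, 8]  score +0 (running 0)
col 1: [32, 4, 0, 4] -> [0, 0, 32, 8]  score +8 (running 8)
col 2: [0, 4, 2, 0] -> [0, 0, 4, 2]  score +0 (running 8)
col 3: [0, 64, 0, 16] -> [0, 0, 64, 16]  score +0 (running 8)
Board after move:
 0  0  0  0
 4  0  0  0
32 32  4 64
 8  8  2 16

Answer: 8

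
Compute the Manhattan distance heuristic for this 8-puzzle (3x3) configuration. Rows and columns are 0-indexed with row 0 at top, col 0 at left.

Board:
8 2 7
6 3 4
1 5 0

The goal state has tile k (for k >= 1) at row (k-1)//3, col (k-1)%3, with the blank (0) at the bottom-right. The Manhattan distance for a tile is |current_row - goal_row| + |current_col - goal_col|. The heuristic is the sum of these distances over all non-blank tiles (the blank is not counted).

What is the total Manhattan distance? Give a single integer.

Tile 8: (0,0)->(2,1) = 3
Tile 2: (0,1)->(0,1) = 0
Tile 7: (0,2)->(2,0) = 4
Tile 6: (1,0)->(1,2) = 2
Tile 3: (1,1)->(0,2) = 2
Tile 4: (1,2)->(1,0) = 2
Tile 1: (2,0)->(0,0) = 2
Tile 5: (2,1)->(1,1) = 1
Sum: 3 + 0 + 4 + 2 + 2 + 2 + 2 + 1 = 16

Answer: 16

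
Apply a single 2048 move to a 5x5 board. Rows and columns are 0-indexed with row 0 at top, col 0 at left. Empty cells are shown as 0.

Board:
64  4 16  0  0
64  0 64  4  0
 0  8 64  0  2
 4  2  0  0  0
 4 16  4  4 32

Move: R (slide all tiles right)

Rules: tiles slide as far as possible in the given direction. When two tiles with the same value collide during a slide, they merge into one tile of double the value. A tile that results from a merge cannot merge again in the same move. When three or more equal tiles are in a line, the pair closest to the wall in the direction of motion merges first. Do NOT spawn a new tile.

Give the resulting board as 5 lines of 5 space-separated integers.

Slide right:
row 0: [64, 4, 16, 0, 0] -> [0, 0, 64, 4, 16]
row 1: [64, 0, 64, 4, 0] -> [0, 0, 0, 128, 4]
row 2: [0, 8, 64, 0, 2] -> [0, 0, 8, 64, 2]
row 3: [4, 2, 0, 0, 0] -> [0, 0, 0, 4, 2]
row 4: [4, 16, 4, 4, 32] -> [0, 4, 16, 8, 32]

Answer:   0   0  64   4  16
  0   0   0 128   4
  0   0   8  64   2
  0   0   0   4   2
  0   4  16   8  32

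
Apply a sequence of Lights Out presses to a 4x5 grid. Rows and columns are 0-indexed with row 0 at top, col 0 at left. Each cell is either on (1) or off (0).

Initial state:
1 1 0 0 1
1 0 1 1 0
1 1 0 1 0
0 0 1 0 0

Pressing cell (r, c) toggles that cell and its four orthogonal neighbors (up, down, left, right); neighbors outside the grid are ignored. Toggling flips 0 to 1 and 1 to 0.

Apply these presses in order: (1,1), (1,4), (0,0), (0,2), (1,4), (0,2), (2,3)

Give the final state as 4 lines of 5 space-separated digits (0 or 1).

After press 1 at (1,1):
1 0 0 0 1
0 1 0 1 0
1 0 0 1 0
0 0 1 0 0

After press 2 at (1,4):
1 0 0 0 0
0 1 0 0 1
1 0 0 1 1
0 0 1 0 0

After press 3 at (0,0):
0 1 0 0 0
1 1 0 0 1
1 0 0 1 1
0 0 1 0 0

After press 4 at (0,2):
0 0 1 1 0
1 1 1 0 1
1 0 0 1 1
0 0 1 0 0

After press 5 at (1,4):
0 0 1 1 1
1 1 1 1 0
1 0 0 1 0
0 0 1 0 0

After press 6 at (0,2):
0 1 0 0 1
1 1 0 1 0
1 0 0 1 0
0 0 1 0 0

After press 7 at (2,3):
0 1 0 0 1
1 1 0 0 0
1 0 1 0 1
0 0 1 1 0

Answer: 0 1 0 0 1
1 1 0 0 0
1 0 1 0 1
0 0 1 1 0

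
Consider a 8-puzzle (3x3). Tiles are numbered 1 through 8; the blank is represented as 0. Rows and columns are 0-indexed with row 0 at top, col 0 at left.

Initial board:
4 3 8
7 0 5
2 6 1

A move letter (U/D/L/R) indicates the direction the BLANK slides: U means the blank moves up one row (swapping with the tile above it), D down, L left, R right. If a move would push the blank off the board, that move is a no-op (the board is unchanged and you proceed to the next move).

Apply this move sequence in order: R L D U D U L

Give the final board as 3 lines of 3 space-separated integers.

After move 1 (R):
4 3 8
7 5 0
2 6 1

After move 2 (L):
4 3 8
7 0 5
2 6 1

After move 3 (D):
4 3 8
7 6 5
2 0 1

After move 4 (U):
4 3 8
7 0 5
2 6 1

After move 5 (D):
4 3 8
7 6 5
2 0 1

After move 6 (U):
4 3 8
7 0 5
2 6 1

After move 7 (L):
4 3 8
0 7 5
2 6 1

Answer: 4 3 8
0 7 5
2 6 1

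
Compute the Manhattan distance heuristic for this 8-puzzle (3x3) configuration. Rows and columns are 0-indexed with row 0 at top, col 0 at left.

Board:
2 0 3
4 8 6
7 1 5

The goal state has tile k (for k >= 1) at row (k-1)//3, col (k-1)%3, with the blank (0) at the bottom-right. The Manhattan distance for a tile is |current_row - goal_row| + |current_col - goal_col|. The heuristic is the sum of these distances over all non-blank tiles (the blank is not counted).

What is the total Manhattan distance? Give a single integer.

Tile 2: at (0,0), goal (0,1), distance |0-0|+|0-1| = 1
Tile 3: at (0,2), goal (0,2), distance |0-0|+|2-2| = 0
Tile 4: at (1,0), goal (1,0), distance |1-1|+|0-0| = 0
Tile 8: at (1,1), goal (2,1), distance |1-2|+|1-1| = 1
Tile 6: at (1,2), goal (1,2), distance |1-1|+|2-2| = 0
Tile 7: at (2,0), goal (2,0), distance |2-2|+|0-0| = 0
Tile 1: at (2,1), goal (0,0), distance |2-0|+|1-0| = 3
Tile 5: at (2,2), goal (1,1), distance |2-1|+|2-1| = 2
Sum: 1 + 0 + 0 + 1 + 0 + 0 + 3 + 2 = 7

Answer: 7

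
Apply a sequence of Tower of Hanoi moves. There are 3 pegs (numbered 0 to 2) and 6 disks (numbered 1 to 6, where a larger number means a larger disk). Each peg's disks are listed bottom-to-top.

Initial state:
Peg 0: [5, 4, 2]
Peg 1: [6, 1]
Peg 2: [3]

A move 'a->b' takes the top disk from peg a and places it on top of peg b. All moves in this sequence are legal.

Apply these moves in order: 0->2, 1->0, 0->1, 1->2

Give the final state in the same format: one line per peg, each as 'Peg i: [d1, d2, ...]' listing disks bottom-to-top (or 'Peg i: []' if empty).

Answer: Peg 0: [5, 4]
Peg 1: [6]
Peg 2: [3, 2, 1]

Derivation:
After move 1 (0->2):
Peg 0: [5, 4]
Peg 1: [6, 1]
Peg 2: [3, 2]

After move 2 (1->0):
Peg 0: [5, 4, 1]
Peg 1: [6]
Peg 2: [3, 2]

After move 3 (0->1):
Peg 0: [5, 4]
Peg 1: [6, 1]
Peg 2: [3, 2]

After move 4 (1->2):
Peg 0: [5, 4]
Peg 1: [6]
Peg 2: [3, 2, 1]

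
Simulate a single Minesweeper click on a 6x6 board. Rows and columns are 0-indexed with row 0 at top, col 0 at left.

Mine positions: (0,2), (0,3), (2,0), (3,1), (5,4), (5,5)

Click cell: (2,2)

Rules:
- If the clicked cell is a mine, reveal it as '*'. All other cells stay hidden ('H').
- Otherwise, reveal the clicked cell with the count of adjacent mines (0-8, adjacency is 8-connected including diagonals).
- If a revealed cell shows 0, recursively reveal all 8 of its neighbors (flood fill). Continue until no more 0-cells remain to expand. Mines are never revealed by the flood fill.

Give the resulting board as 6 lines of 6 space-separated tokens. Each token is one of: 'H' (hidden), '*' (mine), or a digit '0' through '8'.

H H H H H H
H H H H H H
H H 1 H H H
H H H H H H
H H H H H H
H H H H H H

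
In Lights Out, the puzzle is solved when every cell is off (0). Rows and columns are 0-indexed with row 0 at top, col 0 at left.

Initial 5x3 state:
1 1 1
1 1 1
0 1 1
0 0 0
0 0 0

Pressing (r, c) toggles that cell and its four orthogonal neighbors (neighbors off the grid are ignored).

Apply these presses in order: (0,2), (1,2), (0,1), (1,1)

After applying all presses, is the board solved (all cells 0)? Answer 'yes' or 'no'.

Answer: yes

Derivation:
After press 1 at (0,2):
1 0 0
1 1 0
0 1 1
0 0 0
0 0 0

After press 2 at (1,2):
1 0 1
1 0 1
0 1 0
0 0 0
0 0 0

After press 3 at (0,1):
0 1 0
1 1 1
0 1 0
0 0 0
0 0 0

After press 4 at (1,1):
0 0 0
0 0 0
0 0 0
0 0 0
0 0 0

Lights still on: 0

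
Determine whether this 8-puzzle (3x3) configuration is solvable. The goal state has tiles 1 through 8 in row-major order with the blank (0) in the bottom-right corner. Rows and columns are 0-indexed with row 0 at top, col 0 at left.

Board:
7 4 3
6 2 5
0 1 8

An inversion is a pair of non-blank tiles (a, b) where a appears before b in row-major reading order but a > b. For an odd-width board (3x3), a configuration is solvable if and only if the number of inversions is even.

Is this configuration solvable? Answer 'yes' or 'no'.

Answer: yes

Derivation:
Inversions (pairs i<j in row-major order where tile[i] > tile[j] > 0): 16
16 is even, so the puzzle is solvable.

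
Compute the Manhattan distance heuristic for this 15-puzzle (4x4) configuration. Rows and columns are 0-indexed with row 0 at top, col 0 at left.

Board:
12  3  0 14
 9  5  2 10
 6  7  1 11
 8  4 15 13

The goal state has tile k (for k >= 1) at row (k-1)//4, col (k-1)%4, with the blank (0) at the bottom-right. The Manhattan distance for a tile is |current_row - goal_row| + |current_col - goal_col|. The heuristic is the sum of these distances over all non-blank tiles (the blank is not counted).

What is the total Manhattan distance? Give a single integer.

Answer: 40

Derivation:
Tile 12: (0,0)->(2,3) = 5
Tile 3: (0,1)->(0,2) = 1
Tile 14: (0,3)->(3,1) = 5
Tile 9: (1,0)->(2,0) = 1
Tile 5: (1,1)->(1,0) = 1
Tile 2: (1,2)->(0,1) = 2
Tile 10: (1,3)->(2,1) = 3
Tile 6: (2,0)->(1,1) = 2
Tile 7: (2,1)->(1,2) = 2
Tile 1: (2,2)->(0,0) = 4
Tile 11: (2,3)->(2,2) = 1
Tile 8: (3,0)->(1,3) = 5
Tile 4: (3,1)->(0,3) = 5
Tile 15: (3,2)->(3,2) = 0
Tile 13: (3,3)->(3,0) = 3
Sum: 5 + 1 + 5 + 1 + 1 + 2 + 3 + 2 + 2 + 4 + 1 + 5 + 5 + 0 + 3 = 40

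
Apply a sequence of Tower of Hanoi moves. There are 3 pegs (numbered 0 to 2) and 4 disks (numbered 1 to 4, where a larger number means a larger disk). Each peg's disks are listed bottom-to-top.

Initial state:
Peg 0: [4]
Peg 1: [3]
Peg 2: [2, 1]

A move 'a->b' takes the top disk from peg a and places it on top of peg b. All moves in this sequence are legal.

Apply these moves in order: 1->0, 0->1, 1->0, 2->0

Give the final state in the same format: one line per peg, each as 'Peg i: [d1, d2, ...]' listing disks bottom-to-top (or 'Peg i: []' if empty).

Answer: Peg 0: [4, 3, 1]
Peg 1: []
Peg 2: [2]

Derivation:
After move 1 (1->0):
Peg 0: [4, 3]
Peg 1: []
Peg 2: [2, 1]

After move 2 (0->1):
Peg 0: [4]
Peg 1: [3]
Peg 2: [2, 1]

After move 3 (1->0):
Peg 0: [4, 3]
Peg 1: []
Peg 2: [2, 1]

After move 4 (2->0):
Peg 0: [4, 3, 1]
Peg 1: []
Peg 2: [2]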